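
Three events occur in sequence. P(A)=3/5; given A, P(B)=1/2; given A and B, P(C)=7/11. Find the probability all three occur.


P(A∩B∩C) = P(A) * P(B|A) * P(C|A∩B)
= 3/5 * 1/2 * 7/11
= 3/10 * 7/11 = 21/110

21/110


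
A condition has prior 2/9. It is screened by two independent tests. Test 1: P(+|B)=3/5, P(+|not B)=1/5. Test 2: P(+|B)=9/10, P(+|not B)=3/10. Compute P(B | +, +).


After test 1: P(+) = 3/5*2/9 + 1/5*7/9 = 13/45
P(B|+) = (2/15)/(13/45) = 6/13
After test 2 (use post1 as new prior): P(+) = 9/10*6/13 + 3/10*7/13 = 15/26
P(B|+,+) = (27/65)/(15/26) = 18/25

18/25


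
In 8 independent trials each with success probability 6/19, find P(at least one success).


P(at least one) = 1 - P(none)
P(none) = (1 - 6/19)^8 = (13/19)^8 = 815730721/16983563041
P(at least one) = 1 - 815730721/16983563041 = 16167832320/16983563041

16167832320/16983563041


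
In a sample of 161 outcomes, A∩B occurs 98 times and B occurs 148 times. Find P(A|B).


P(A|B) = P(A∩B)/P(B) = (98/161)/(148/161) = 98/148 = 49/74

49/74


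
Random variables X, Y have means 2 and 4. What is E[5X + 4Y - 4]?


E[5X + 4Y - 4] = 5*E[X] + 4*E[Y] - 4
= (5)*(2) + (4)*(4) + (-4)
= 10 + 16 - 4 = 22

22


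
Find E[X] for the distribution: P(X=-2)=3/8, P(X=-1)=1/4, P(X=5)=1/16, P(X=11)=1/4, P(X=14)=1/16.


E[X] = sum(x * P(x))
= -2*3/8 - 1*1/4 + 5*1/16 + 11*1/4 + 14*1/16
= 47/16

47/16


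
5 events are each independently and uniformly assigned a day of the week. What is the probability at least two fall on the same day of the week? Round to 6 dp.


P(all different) = prod((7-i)/7 for i=0..4) = 0.149938
P(at least one match) = 1 - 0.149938 = 0.850062

0.850062


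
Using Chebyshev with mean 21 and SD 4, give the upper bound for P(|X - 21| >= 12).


k = 12/4 = 3
Chebyshev: P(|X-mu| >= k*sigma) <= 1/k^2 = 1/3^2 = 1/9

1/9


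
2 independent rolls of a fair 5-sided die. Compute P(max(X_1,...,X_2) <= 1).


P(max <= 1) = P(all X_i <= 1) = (P(X_1 <= 1))^2
= (1/5)^2 = 1/25

1/25


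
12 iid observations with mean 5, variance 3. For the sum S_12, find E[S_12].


E[S_n] = n*E[X_1] = 12*5 = 60

60


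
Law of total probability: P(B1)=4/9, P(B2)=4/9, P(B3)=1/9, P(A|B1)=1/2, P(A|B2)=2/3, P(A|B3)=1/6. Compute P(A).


P(A) = P(A|B1)P(B1) + P(A|B2)P(B2) + P(A|B3)P(B3)
= 1/2*4/9 + 2/3*4/9 + 1/6*1/9
= 2/9 + 8/27 + 1/54 = 29/54

29/54


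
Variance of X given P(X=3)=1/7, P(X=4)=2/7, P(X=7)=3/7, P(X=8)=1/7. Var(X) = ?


E[X] = 40/7, E[X^2] = 36
Var(X) = E[X^2] - (E[X])^2 = 36 - (40/7)^2 = 164/49

164/49


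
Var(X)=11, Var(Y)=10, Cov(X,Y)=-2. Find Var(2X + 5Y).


Var(2X + 5Y) = 2^2*Var(X) + 5^2*Var(Y) + 2*2*5*Cov(X,Y)
= 4*11 + 25*10 + 20*(-2)
= 44 + 250 - 40 = 254

254


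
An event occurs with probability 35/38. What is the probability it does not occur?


P(A') = 1 - P(A) = 1 - 35/38 = 3/38

3/38


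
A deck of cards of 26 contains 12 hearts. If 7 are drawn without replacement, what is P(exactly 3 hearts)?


P(X=3) = C(12,3)*C(14,4) / C(26,7)
= 220*1001 / 657800
= 220220/657800 = 77/230

77/230


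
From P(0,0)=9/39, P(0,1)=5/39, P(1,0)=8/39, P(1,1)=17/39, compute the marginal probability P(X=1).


P(X=1) = P(1,0)+P(1,1) = 8/39 + 17/39 = 25/39

25/39


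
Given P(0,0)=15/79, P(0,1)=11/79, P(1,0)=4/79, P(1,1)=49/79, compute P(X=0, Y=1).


Read from table: P(X=0, Y=1) = 11/79

11/79


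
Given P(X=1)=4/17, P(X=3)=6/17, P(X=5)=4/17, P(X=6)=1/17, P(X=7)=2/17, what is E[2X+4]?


E[2X+4] = sum(g(x)*P(x))
= 6*4/17 + 10*6/17 + 14*4/17 + 16*1/17 + 18*2/17
= 192/17

192/17


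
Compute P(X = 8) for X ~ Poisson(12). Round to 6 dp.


P(X=8) = e^(-12) * 12^8 / 8!
≈ 0.000006144212353 * 429981696 / 40320
≈ 0.065523

0.065523


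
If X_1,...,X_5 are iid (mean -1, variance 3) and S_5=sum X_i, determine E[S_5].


E[S_n] = n*E[X_1] = 5*-1 = -5

-5


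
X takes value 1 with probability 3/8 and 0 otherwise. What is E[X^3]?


For Bernoulli: X in {0,1}
E[X^3] = 0^3*(1-3/8) + 1^3*3/8 = 3/8

3/8


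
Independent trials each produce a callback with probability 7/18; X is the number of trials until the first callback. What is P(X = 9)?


P(X=9) = (1-p)^8 * p = (11/18)^8 * 7/18
= 214358881/11019960576 * 7/18 = 1500512167/198359290368

1500512167/198359290368


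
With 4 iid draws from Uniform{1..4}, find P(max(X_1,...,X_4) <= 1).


P(max <= 1) = P(all X_i <= 1) = (P(X_1 <= 1))^4
= (1/4)^4 = 1/256

1/256


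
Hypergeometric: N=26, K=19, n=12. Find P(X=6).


P(X=6) = C(19,6)*C(7,6) / C(26,12)
= 27132*7 / 9657700
= 189924/9657700 = 147/7475

147/7475


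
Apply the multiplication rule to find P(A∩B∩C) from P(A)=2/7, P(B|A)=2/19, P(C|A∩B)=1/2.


P(A∩B∩C) = P(A) * P(B|A) * P(C|A∩B)
= 2/7 * 2/19 * 1/2
= 4/133 * 1/2 = 2/133

2/133


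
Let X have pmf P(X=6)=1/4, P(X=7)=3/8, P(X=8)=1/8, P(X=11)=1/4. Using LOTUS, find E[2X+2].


E[2X+2] = sum(g(x)*P(x))
= 14*1/4 + 16*3/8 + 18*1/8 + 24*1/4
= 71/4

71/4


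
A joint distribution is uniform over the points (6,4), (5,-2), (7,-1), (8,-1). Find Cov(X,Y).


E[X]=13/2, E[Y]=0, E[XY]=-1/4
Cov(X,Y) = E[XY] - E[X]E[Y] = -1/4 - 13/2*0 = -1/4

-1/4


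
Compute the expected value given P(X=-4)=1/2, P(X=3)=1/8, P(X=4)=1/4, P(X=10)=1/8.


E[X] = sum(x * P(x))
= -4*1/2 + 3*1/8 + 4*1/4 + 10*1/8
= 5/8

5/8


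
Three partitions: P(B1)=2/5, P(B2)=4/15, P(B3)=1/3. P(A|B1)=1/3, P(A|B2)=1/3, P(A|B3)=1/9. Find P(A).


P(A) = P(A|B1)P(B1) + P(A|B2)P(B2) + P(A|B3)P(B3)
= 1/3*2/5 + 1/3*4/15 + 1/9*1/3
= 2/15 + 4/45 + 1/27 = 7/27

7/27


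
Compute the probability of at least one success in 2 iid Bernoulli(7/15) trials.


P(at least one) = 1 - P(none)
P(none) = (1 - 7/15)^2 = (8/15)^2 = 64/225
P(at least one) = 1 - 64/225 = 161/225

161/225


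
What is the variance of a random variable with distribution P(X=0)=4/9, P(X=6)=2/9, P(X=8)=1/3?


E[X] = 4, E[X^2] = 88/3
Var(X) = E[X^2] - (E[X])^2 = 88/3 - (4)^2 = 40/3

40/3


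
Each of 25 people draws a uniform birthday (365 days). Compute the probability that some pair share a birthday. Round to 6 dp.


P(all different) = prod((365-i)/365 for i=0..24) = 0.431300
P(at least one match) = 1 - 0.431300 = 0.568700

0.568700


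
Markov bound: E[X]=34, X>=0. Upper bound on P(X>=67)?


Markov: P(X >= a) <= E[X]/a
P(X >= 67) <= 34/67

34/67


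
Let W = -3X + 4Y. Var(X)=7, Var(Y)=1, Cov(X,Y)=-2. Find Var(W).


Var(-3X + 4Y) = (-3)^2*Var(X) + 4^2*Var(Y) + 2*(-3)*4*Cov(X,Y)
= 9*7 + 16*1 - 24*(-2)
= 63 + 16 + 48 = 127

127


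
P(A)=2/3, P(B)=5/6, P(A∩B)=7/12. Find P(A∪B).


P(A∪B) = P(A) + P(B) - P(A∩B)
= 2/3 + 5/6 - 7/12 = 11/12

11/12


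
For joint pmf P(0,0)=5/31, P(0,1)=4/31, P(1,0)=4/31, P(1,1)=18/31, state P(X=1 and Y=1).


Read from table: P(X=1, Y=1) = 18/31

18/31


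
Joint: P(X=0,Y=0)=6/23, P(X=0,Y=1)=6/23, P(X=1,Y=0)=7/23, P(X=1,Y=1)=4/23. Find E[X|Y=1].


P(Y=1) = 10/23
E[X|Y=1] = (0*6 + 1*4)/10 = 4/10 = 2/5

2/5


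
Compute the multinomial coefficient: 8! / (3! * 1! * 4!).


8! = 40320
Denominator: 3!=6 * 1!=1 * 4!=24
Coefficient = 40320 / 144 = 280

280


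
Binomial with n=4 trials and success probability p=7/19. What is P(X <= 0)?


P(X<=0) = P(X=0)
= 20736/130321
= 20736/130321

20736/130321


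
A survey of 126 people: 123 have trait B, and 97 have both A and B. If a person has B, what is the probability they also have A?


P(A|B) = P(A∩B)/P(B) = (97/126)/(123/126) = 97/123

97/123


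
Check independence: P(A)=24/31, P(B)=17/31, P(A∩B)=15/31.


P(A)*P(B) = 24/31*17/31 = 408/961
P(A∩B) = 15/31 != 408/961, so not independent

No, A and B are not independent


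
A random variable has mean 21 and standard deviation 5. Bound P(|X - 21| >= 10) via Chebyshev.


k = 10/5 = 2
Chebyshev: P(|X-mu| >= k*sigma) <= 1/k^2 = 1/2^2 = 1/4

1/4


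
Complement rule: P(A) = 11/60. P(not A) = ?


P(A') = 1 - P(A) = 1 - 11/60 = 49/60

49/60


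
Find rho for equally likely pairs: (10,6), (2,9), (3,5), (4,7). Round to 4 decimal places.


Cov(X,Y) = -1.8125, Var(X) = 9.6875, Var(Y) = 2.1875
rho = Cov/(sqrt(VarX)*sqrt(VarY)) = -0.3937

-0.3937


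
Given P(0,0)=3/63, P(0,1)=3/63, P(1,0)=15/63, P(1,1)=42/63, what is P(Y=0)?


P(Y=0) = P(0,0)+P(1,0) = 3/63 + 15/63 = 18/63 = 2/7

2/7


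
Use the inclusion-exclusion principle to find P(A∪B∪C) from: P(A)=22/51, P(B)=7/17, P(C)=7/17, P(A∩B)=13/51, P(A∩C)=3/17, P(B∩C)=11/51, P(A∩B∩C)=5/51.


P(A∪B∪C) = P(A)+P(B)+P(C) - P(AB)-P(AC)-P(BC) + P(ABC)
= 22/51+7/17+7/17 - 13/51-3/17-11/51 + 5/51
= 12/17

12/17


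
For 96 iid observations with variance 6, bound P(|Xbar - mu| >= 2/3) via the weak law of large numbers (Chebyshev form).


Var(Xbar) = Var(X)/n = 6/96
Chebyshev: P(|Xbar-mu| >= 2/3) <= Var(Xbar)/(2/3)^2 = (1/16)/(4/9) = 9/64

9/64


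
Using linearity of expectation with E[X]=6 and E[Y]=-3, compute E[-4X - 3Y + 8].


E[-4X - 3Y + 8] = -4*E[X] - 3*E[Y] + 8
= (-4)*(6) + (-3)*(-3) + (8)
= -24 + 9 + 8 = -7

-7


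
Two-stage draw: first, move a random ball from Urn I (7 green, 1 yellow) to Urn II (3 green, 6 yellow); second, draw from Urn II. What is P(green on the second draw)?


P(transfer green) = 7/8; P(transfer yellow) = 1/8
If green transferred: Urn II has 4 green of 10, so P(green|green moved) = 2/5
If yellow transferred: Urn II has 3 green of 10, so P(green|yellow moved) = 3/10
By total probability: P(green) = 7/8*2/5 + 1/8*3/10 = 31/80

31/80


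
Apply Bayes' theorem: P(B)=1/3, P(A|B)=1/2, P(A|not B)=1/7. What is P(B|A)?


P(A) = P(A|B)P(B) + P(A|B')P(B') = 1/2*1/3 + 1/7*2/3 = 11/42
P(B|A) = P(A|B)P(B)/P(A) = (1/6)/(11/42) = 7/11

7/11


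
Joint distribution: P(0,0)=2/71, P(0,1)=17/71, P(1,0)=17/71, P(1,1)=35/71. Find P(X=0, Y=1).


Read from table: P(X=0, Y=1) = 17/71

17/71


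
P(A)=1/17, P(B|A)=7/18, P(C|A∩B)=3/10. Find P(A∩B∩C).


P(A∩B∩C) = P(A) * P(B|A) * P(C|A∩B)
= 1/17 * 7/18 * 3/10
= 7/306 * 3/10 = 7/1020

7/1020


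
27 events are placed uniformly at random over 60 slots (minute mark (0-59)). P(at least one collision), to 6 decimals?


P(all different) = prod((60-i)/60 for i=0..26) = 0.000936
P(at least one match) = 1 - 0.000936 = 0.999064

0.999064


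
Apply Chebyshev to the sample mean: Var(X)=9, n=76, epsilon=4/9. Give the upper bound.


Var(Xbar) = Var(X)/n = 9/76
Chebyshev: P(|Xbar-mu| >= 4/9) <= Var(Xbar)/(4/9)^2 = (9/76)/(16/81) = 729/1216

729/1216


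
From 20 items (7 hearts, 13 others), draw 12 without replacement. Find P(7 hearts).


P(X=7) = C(7,7)*C(13,5) / C(20,12)
= 1*1287 / 125970
= 1287/125970 = 33/3230

33/3230


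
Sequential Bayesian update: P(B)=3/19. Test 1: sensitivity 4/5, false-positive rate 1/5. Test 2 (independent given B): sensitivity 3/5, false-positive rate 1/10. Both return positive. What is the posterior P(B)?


After test 1: P(+) = 4/5*3/19 + 1/5*16/19 = 28/95
P(B|+) = (12/95)/(28/95) = 3/7
After test 2 (use post1 as new prior): P(+) = 3/5*3/7 + 1/10*4/7 = 11/35
P(B|+,+) = (9/35)/(11/35) = 9/11

9/11


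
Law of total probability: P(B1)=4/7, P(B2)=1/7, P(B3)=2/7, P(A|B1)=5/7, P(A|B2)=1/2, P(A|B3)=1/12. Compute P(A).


P(A) = P(A|B1)P(B1) + P(A|B2)P(B2) + P(A|B3)P(B3)
= 5/7*4/7 + 1/2*1/7 + 1/12*2/7
= 20/49 + 1/14 + 1/42 = 74/147

74/147


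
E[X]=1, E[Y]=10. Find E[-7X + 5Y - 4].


E[-7X + 5Y - 4] = -7*E[X] + 5*E[Y] - 4
= (-7)*(1) + (5)*(10) + (-4)
= -7 + 50 - 4 = 39

39


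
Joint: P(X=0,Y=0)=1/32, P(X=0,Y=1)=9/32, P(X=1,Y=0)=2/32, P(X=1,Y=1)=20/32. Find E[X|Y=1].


P(Y=1) = 29/32
E[X|Y=1] = (0*9 + 1*20)/29 = 20/29

20/29


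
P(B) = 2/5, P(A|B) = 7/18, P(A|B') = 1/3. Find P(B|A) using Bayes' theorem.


P(A) = P(A|B)P(B) + P(A|B')P(B') = 7/18*2/5 + 1/3*3/5 = 16/45
P(B|A) = P(A|B)P(B)/P(A) = (7/45)/(16/45) = 7/16

7/16


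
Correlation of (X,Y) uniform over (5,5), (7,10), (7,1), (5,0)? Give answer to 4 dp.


Cov(X,Y) = 1.5000, Var(X) = 1.0000, Var(Y) = 15.5000
rho = Cov/(sqrt(VarX)*sqrt(VarY)) = 0.3810

0.3810


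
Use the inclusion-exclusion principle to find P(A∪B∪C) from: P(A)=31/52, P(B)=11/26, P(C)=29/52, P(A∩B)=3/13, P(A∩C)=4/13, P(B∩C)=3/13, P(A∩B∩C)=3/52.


P(A∪B∪C) = P(A)+P(B)+P(C) - P(AB)-P(AC)-P(BC) + P(ABC)
= 31/52+11/26+29/52 - 3/13-4/13-3/13 + 3/52
= 45/52

45/52


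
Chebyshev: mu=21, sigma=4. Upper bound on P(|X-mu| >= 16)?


k = 16/4 = 4
Chebyshev: P(|X-mu| >= k*sigma) <= 1/k^2 = 1/4^2 = 1/16

1/16


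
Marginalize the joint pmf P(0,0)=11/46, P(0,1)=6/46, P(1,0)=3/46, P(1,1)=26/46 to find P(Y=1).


P(Y=1) = P(0,1)+P(1,1) = 6/46 + 26/46 = 32/46 = 16/23

16/23


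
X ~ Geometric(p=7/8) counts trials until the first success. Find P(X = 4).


P(X=4) = (1-p)^3 * p = (1/8)^3 * 7/8
= 1/512 * 7/8 = 7/4096

7/4096


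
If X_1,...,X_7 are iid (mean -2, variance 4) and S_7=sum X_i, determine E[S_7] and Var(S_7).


E[S_n] = n*mu = 7*-2 = -14
Var(S_n) = n*sigma^2 = 7*4 = 28

E[S_7]=-14, Var(S_7)=28


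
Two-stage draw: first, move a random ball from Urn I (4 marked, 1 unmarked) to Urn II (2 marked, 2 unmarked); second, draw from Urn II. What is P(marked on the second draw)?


P(transfer marked) = 4/5; P(transfer unmarked) = 1/5
If marked transferred: Urn II has 3 marked of 5, so P(marked|marked moved) = 3/5
If unmarked transferred: Urn II has 2 marked of 5, so P(marked|unmarked moved) = 2/5
By total probability: P(marked) = 4/5*3/5 + 1/5*2/5 = 14/25

14/25


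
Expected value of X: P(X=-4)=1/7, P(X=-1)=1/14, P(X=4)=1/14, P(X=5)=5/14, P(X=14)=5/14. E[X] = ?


E[X] = sum(x * P(x))
= -4*1/7 - 1*1/14 + 4*1/14 + 5*5/14 + 14*5/14
= 45/7

45/7


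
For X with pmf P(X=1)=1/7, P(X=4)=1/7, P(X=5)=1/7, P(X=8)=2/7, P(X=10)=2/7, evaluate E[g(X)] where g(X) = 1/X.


E[1/X] = sum(g(x)*P(x))
= 1*1/7 + 1/4*1/7 + 1/5*1/7 + 1/8*2/7 + 1/10*2/7
= 19/70

19/70


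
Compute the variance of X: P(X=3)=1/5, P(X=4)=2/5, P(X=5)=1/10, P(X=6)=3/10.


E[X] = 9/2, E[X^2] = 43/2
Var(X) = E[X^2] - (E[X])^2 = 43/2 - (9/2)^2 = 5/4

5/4


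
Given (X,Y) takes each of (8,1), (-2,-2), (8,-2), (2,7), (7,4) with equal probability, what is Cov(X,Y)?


E[X]=23/5, E[Y]=8/5, E[XY]=38/5
Cov(X,Y) = E[XY] - E[X]E[Y] = 38/5 - 23/5*8/5 = 6/25

6/25


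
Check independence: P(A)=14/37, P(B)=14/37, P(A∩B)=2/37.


P(A)*P(B) = 14/37*14/37 = 196/1369
P(A∩B) = 2/37 != 196/1369, so not independent

No, A and B are not independent


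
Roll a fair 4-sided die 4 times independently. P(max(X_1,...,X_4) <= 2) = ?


P(max <= 2) = P(all X_i <= 2) = (P(X_1 <= 2))^4
= (2/4)^4 = (1/2)^4 = 1/16

1/16


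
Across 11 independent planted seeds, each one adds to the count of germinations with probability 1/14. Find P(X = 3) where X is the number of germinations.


P(X=3) = C(11,3) * p^3 * (1-p)^8
= 165 * 1/2744 * 815730721/1475789056
= 134595568965/4049565169664

134595568965/4049565169664


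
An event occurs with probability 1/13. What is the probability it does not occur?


P(A') = 1 - P(A) = 1 - 1/13 = 12/13

12/13


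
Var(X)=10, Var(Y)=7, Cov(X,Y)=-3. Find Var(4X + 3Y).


Var(4X + 3Y) = 4^2*Var(X) + 3^2*Var(Y) + 2*4*3*Cov(X,Y)
= 16*10 + 9*7 + 24*(-3)
= 160 + 63 - 72 = 151

151


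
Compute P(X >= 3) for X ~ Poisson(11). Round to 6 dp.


P(X>=3) = 1 - P(X<=2) = 1 - (e^(-11)*11^0/0! + e^(-11)*11^1/1! + e^(-11)*11^2/2!)
≈ 1 - (0.0000167017 + 0.0001837187 + 0.0010104529)
= 1 - 0.0012108733 = 0.9987891267
≈ 0.998789

0.998789


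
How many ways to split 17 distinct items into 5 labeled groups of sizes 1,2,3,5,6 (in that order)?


17! = 355687428096000
Denominator: 1!=1 * 2!=2 * 3!=6 * 5!=120 * 6!=720
Coefficient = 355687428096000 / 1036800 = 343062720

343062720


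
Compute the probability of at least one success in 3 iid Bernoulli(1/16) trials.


P(at least one) = 1 - P(none)
P(none) = (1 - 1/16)^3 = (15/16)^3 = 3375/4096
P(at least one) = 1 - 3375/4096 = 721/4096

721/4096


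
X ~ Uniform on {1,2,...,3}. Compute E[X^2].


E[X^2] = (1/3) * sum(x^2 for x=1..3)
= 14/3

14/3


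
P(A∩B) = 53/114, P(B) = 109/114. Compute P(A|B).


P(A|B) = P(A∩B)/P(B) = (53/114)/(109/114) = 53/109

53/109


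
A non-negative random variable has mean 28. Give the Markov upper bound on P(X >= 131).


Markov: P(X >= a) <= E[X]/a
P(X >= 131) <= 28/131

28/131


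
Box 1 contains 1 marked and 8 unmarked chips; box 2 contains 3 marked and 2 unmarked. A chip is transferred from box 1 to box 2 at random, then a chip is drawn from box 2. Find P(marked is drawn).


P(transfer marked) = 1/9; P(transfer unmarked) = 8/9
If marked transferred: Urn II has 4 marked of 6, so P(marked|marked moved) = 2/3
If unmarked transferred: Urn II has 3 marked of 6, so P(marked|unmarked moved) = 1/2
By total probability: P(marked) = 1/9*2/3 + 8/9*1/2 = 14/27

14/27


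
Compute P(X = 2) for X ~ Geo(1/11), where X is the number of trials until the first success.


P(X=2) = (1-p)^1 * p = (10/11)^1 * 1/11
= 10/11 * 1/11 = 10/121

10/121


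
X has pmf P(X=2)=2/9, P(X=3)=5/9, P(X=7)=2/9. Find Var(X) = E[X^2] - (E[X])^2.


E[X] = 11/3, E[X^2] = 151/9
Var(X) = E[X^2] - (E[X])^2 = 151/9 - (11/3)^2 = 10/3

10/3


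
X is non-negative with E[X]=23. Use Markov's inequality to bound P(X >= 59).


Markov: P(X >= a) <= E[X]/a
P(X >= 59) <= 23/59

23/59


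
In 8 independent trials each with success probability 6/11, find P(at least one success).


P(at least one) = 1 - P(none)
P(none) = (1 - 6/11)^8 = (5/11)^8 = 390625/214358881
P(at least one) = 1 - 390625/214358881 = 213968256/214358881

213968256/214358881


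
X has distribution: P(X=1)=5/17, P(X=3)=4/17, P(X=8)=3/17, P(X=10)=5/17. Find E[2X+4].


E[2X+4] = sum(g(x)*P(x))
= 6*5/17 + 10*4/17 + 20*3/17 + 24*5/17
= 250/17

250/17


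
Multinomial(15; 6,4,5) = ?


15! = 1307674368000
Denominator: 6!=720 * 4!=24 * 5!=120
Coefficient = 1307674368000 / 2073600 = 630630

630630


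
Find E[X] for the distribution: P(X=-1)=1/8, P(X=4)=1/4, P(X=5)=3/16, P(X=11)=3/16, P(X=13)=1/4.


E[X] = sum(x * P(x))
= -1*1/8 + 4*1/4 + 5*3/16 + 11*3/16 + 13*1/4
= 57/8

57/8


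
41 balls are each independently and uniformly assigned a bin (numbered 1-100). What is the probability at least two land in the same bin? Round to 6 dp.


P(all different) = prod((100-i)/100 for i=0..40) = 0.000067
P(at least one match) = 1 - 0.000067 = 0.999933

0.999933


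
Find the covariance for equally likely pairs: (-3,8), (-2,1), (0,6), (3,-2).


E[X]=-1/2, E[Y]=13/4, E[XY]=-8
Cov(X,Y) = E[XY] - E[X]E[Y] = -8 + 1/2*13/4 = -51/8

-51/8


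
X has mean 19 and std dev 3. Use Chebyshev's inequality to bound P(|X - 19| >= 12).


k = 12/3 = 4
Chebyshev: P(|X-mu| >= k*sigma) <= 1/k^2 = 1/4^2 = 1/16

1/16


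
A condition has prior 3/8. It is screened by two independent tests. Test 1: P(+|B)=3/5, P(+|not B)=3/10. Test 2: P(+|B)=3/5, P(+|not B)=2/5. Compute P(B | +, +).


After test 1: P(+) = 3/5*3/8 + 3/10*5/8 = 33/80
P(B|+) = (9/40)/(33/80) = 6/11
After test 2 (use post1 as new prior): P(+) = 3/5*6/11 + 2/5*5/11 = 28/55
P(B|+,+) = (18/55)/(28/55) = 9/14

9/14


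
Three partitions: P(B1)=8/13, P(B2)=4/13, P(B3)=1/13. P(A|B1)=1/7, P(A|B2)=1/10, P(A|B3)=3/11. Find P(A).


P(A) = P(A|B1)P(B1) + P(A|B2)P(B2) + P(A|B3)P(B3)
= 1/7*8/13 + 1/10*4/13 + 3/11*1/13
= 8/91 + 2/65 + 3/143 = 699/5005

699/5005


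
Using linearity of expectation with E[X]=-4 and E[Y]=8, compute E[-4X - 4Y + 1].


E[-4X - 4Y + 1] = -4*E[X] - 4*E[Y] + 1
= (-4)*(-4) + (-4)*(8) + (1)
= 16 - 32 + 1 = -15

-15


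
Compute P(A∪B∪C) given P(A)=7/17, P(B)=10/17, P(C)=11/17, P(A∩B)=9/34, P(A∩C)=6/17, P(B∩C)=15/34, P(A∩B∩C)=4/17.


P(A∪B∪C) = P(A)+P(B)+P(C) - P(AB)-P(AC)-P(BC) + P(ABC)
= 7/17+10/17+11/17 - 9/34-6/17-15/34 + 4/17
= 14/17

14/17


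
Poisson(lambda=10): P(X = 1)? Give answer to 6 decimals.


P(X=1) = e^(-10) * 10^1 / 1!
≈ 0.00004539992976 * 10 / 1
≈ 0.000454

0.000454


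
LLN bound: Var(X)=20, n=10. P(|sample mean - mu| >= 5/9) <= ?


Var(Xbar) = Var(X)/n = 20/10
Chebyshev: P(|Xbar-mu| >= 5/9) <= Var(Xbar)/(5/9)^2 = 2/(25/81) = 162/25
Bound exceeds 1, so trivial bound: 1

1


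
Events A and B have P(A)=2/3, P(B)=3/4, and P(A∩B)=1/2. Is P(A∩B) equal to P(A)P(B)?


P(A)*P(B) = 2/3*3/4 = 1/2
P(A∩B) = 1/2, which equals P(A)P(B), so independent

Yes, A and B are independent


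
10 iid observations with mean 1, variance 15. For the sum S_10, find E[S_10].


E[S_n] = n*E[X_1] = 10*1 = 10

10


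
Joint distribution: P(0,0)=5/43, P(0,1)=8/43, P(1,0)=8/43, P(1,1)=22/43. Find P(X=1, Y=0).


Read from table: P(X=1, Y=0) = 8/43

8/43


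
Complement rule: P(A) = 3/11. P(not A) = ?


P(A') = 1 - P(A) = 1 - 3/11 = 8/11

8/11


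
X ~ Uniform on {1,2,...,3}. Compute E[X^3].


E[X^3] = (1/3) * sum(x^3 for x=1..3)
= 36/3 = 12

12


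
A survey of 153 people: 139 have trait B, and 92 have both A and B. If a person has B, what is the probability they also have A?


P(A|B) = P(A∩B)/P(B) = (92/153)/(139/153) = 92/139

92/139


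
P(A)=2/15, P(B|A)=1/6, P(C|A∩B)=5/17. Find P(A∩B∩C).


P(A∩B∩C) = P(A) * P(B|A) * P(C|A∩B)
= 2/15 * 1/6 * 5/17
= 1/45 * 5/17 = 1/153

1/153


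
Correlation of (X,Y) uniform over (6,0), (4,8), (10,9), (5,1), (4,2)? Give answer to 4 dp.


Cov(X,Y) = 3.8000, Var(X) = 4.9600, Var(Y) = 14.0000
rho = Cov/(sqrt(VarX)*sqrt(VarY)) = 0.4560

0.4560


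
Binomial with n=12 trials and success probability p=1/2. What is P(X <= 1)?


P(X<=1) = P(X=0) + P(X=1)
= 1/4096 + 3/1024
= 13/4096

13/4096


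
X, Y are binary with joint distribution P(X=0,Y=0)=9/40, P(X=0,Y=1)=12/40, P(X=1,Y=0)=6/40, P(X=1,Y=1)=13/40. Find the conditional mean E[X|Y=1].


P(Y=1) = 25/40
E[X|Y=1] = (0*12 + 1*13)/25 = 13/25

13/25


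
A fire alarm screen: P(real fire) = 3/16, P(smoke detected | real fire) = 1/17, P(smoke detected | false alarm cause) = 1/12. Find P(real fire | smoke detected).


P(A) = P(A|B)P(B) + P(A|B')P(B') = 1/17*3/16 + 1/12*13/16 = 257/3264
P(B|A) = P(A|B)P(B)/P(A) = (3/272)/(257/3264) = 36/257

36/257


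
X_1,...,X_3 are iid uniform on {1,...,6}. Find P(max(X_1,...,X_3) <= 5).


P(max <= 5) = P(all X_i <= 5) = (P(X_1 <= 5))^3
= (5/6)^3 = 125/216

125/216


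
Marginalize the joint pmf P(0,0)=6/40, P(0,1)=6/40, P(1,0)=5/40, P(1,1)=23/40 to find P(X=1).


P(X=1) = P(1,0)+P(1,1) = 5/40 + 23/40 = 28/40 = 7/10

7/10


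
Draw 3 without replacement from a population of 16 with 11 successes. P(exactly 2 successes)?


P(X=2) = C(11,2)*C(5,1) / C(16,3)
= 55*5 / 560
= 275/560 = 55/112

55/112


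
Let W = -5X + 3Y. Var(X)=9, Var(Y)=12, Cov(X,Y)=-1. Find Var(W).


Var(-5X + 3Y) = (-5)^2*Var(X) + 3^2*Var(Y) + 2*(-5)*3*Cov(X,Y)
= 25*9 + 9*12 - 30*(-1)
= 225 + 108 + 30 = 363

363


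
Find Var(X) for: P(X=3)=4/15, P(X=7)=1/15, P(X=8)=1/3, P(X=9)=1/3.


E[X] = 104/15, E[X^2] = 54
Var(X) = E[X^2] - (E[X])^2 = 54 - (104/15)^2 = 1334/225

1334/225


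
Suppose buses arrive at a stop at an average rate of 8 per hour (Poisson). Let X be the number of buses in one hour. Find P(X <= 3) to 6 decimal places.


P(X<=3) = e^(-8)*8^0/0! + e^(-8)*8^1/1! + e^(-8)*8^2/2! + e^(-8)*8^3/3!
≈ 0.0003354626 + 0.0026837010 + 0.0107348041 + 0.0286261442
= 0.0423801119
≈ 0.042380

0.042380


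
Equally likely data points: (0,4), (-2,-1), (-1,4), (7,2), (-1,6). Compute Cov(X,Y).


E[X]=3/5, E[Y]=3, E[XY]=6/5
Cov(X,Y) = E[XY] - E[X]E[Y] = 6/5 - 3/5*3 = -3/5

-3/5


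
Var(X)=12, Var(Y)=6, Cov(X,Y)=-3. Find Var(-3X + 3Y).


Var(-3X + 3Y) = (-3)^2*Var(X) + 3^2*Var(Y) + 2*(-3)*3*Cov(X,Y)
= 9*12 + 9*6 - 18*(-3)
= 108 + 54 + 54 = 216

216


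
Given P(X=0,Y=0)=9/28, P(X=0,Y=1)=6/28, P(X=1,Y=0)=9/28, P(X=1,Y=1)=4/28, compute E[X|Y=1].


P(Y=1) = 10/28
E[X|Y=1] = (0*6 + 1*4)/10 = 4/10 = 2/5

2/5


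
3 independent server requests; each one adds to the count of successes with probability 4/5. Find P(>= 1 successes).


P(at least one) = 1 - P(none)
P(none) = (1 - 4/5)^3 = (1/5)^3 = 1/125
P(at least one) = 1 - 1/125 = 124/125

124/125


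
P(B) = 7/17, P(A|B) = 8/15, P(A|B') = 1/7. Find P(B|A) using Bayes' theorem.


P(A) = P(A|B)P(B) + P(A|B')P(B') = 8/15*7/17 + 1/7*10/17 = 542/1785
P(B|A) = P(A|B)P(B)/P(A) = (56/255)/(542/1785) = 196/271

196/271


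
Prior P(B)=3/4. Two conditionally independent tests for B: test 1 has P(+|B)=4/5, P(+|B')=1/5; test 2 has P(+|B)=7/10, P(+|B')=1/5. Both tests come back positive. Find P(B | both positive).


After test 1: P(+) = 4/5*3/4 + 1/5*1/4 = 13/20
P(B|+) = (3/5)/(13/20) = 12/13
After test 2 (use post1 as new prior): P(+) = 7/10*12/13 + 1/5*1/13 = 43/65
P(B|+,+) = (42/65)/(43/65) = 42/43

42/43


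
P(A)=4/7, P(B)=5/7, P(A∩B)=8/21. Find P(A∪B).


P(A∪B) = P(A) + P(B) - P(A∩B)
= 4/7 + 5/7 - 8/21 = 19/21

19/21


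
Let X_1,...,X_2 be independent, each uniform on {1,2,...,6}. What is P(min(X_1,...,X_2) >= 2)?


P(min >= 2) = P(all X_i >= 2) = (P(X_1 >= 2))^2
= (5/6)^2 = 25/36

25/36


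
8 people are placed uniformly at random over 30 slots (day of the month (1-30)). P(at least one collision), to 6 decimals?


P(all different) = prod((30-i)/30 for i=0..7) = 0.359686
P(at least one match) = 1 - 0.359686 = 0.640314

0.640314


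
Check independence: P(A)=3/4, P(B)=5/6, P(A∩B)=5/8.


P(A)*P(B) = 3/4*5/6 = 5/8
P(A∩B) = 5/8, which equals P(A)P(B), so independent

Yes, A and B are independent


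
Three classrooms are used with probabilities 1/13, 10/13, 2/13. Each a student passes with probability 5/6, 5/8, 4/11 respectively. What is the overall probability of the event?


P(A) = P(A|B1)P(B1) + P(A|B2)P(B2) + P(A|B3)P(B3)
= 5/6*1/13 + 5/8*10/13 + 4/11*2/13
= 5/78 + 25/52 + 8/143 = 1031/1716

1031/1716


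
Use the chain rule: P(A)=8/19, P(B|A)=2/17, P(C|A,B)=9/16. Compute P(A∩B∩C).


P(A∩B∩C) = P(A) * P(B|A) * P(C|A∩B)
= 8/19 * 2/17 * 9/16
= 16/323 * 9/16 = 9/323

9/323


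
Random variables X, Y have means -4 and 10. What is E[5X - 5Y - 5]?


E[5X - 5Y - 5] = 5*E[X] - 5*E[Y] - 5
= (5)*(-4) + (-5)*(10) + (-5)
= -20 - 50 - 5 = -75

-75


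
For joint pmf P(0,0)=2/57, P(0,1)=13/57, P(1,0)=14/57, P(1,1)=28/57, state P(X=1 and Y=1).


Read from table: P(X=1, Y=1) = 28/57

28/57


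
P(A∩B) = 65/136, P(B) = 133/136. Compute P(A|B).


P(A|B) = P(A∩B)/P(B) = (65/136)/(133/136) = 65/133

65/133


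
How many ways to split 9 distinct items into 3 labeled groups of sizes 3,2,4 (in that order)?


9! = 362880
Denominator: 3!=6 * 2!=2 * 4!=24
Coefficient = 362880 / 288 = 1260

1260


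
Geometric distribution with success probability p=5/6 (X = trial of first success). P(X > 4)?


P(X > 4) = P(first 4 trials all fail) = (1-p)^4 = (1/6)^4 = 1/1296

1/1296


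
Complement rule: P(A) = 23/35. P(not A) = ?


P(A') = 1 - P(A) = 1 - 23/35 = 12/35

12/35


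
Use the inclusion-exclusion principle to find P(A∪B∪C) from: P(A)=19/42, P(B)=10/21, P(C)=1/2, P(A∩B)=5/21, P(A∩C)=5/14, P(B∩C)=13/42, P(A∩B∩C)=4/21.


P(A∪B∪C) = P(A)+P(B)+P(C) - P(AB)-P(AC)-P(BC) + P(ABC)
= 19/42+10/21+1/2 - 5/21-5/14-13/42 + 4/21
= 5/7

5/7


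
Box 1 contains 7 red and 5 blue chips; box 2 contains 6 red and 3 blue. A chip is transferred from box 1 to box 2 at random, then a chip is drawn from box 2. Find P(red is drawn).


P(transfer red) = 7/12; P(transfer blue) = 5/12
If red transferred: Urn II has 7 red of 10, so P(red|red moved) = 7/10
If blue transferred: Urn II has 6 red of 10, so P(red|blue moved) = 3/5
By total probability: P(red) = 7/12*7/10 + 5/12*3/5 = 79/120

79/120


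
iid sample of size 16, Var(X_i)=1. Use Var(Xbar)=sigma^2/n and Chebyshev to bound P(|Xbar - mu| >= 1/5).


Var(Xbar) = Var(X)/n = 1/16
Chebyshev: P(|Xbar-mu| >= 1/5) <= Var(Xbar)/(1/5)^2 = (1/16)/(1/25) = 25/16
Bound exceeds 1, so trivial bound: 1

1


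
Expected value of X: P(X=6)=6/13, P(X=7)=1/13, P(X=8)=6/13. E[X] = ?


E[X] = sum(x * P(x))
= 6*6/13 + 7*1/13 + 8*6/13
= 7

7


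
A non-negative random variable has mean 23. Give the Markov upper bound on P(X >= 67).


Markov: P(X >= a) <= E[X]/a
P(X >= 67) <= 23/67

23/67


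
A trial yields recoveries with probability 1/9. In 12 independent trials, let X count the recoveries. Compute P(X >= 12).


P(X>=12) = P(X=12)
= 1/282429536481
= 1/282429536481

1/282429536481


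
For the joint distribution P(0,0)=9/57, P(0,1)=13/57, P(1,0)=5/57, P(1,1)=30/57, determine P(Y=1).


P(Y=1) = P(0,1)+P(1,1) = 13/57 + 30/57 = 43/57

43/57


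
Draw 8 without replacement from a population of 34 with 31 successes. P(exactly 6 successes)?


P(X=6) = C(31,6)*C(3,2) / C(34,8)
= 736281*3 / 18156204
= 2208843/18156204 = 91/748

91/748


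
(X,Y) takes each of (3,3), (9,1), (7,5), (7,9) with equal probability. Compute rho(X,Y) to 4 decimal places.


Cov(X,Y) = -0.2500, Var(X) = 4.7500, Var(Y) = 8.7500
rho = Cov/(sqrt(VarX)*sqrt(VarY)) = -0.0388

-0.0388


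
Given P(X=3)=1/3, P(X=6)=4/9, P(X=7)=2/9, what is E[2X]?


E[2X] = sum(g(x)*P(x))
= 6*1/3 + 12*4/9 + 14*2/9
= 94/9

94/9


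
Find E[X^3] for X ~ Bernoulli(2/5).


For Bernoulli: X in {0,1}
E[X^3] = 0^3*(1-2/5) + 1^3*2/5 = 2/5

2/5


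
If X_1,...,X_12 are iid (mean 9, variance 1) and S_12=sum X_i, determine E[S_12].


E[S_n] = n*E[X_1] = 12*9 = 108

108


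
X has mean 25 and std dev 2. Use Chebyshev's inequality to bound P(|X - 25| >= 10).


k = 10/2 = 5
Chebyshev: P(|X-mu| >= k*sigma) <= 1/k^2 = 1/5^2 = 1/25

1/25


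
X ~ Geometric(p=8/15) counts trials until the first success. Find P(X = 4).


P(X=4) = (1-p)^3 * p = (7/15)^3 * 8/15
= 343/3375 * 8/15 = 2744/50625

2744/50625


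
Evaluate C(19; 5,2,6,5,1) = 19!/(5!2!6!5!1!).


19! = 121645100408832000
Denominator: 5!=120 * 2!=2 * 6!=720 * 5!=120 * 1!=1
Coefficient = 121645100408832000 / 20736000 = 5866372512

5866372512


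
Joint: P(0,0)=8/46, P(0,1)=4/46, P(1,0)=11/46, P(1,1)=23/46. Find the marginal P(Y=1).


P(Y=1) = P(0,1)+P(1,1) = 4/46 + 23/46 = 27/46

27/46


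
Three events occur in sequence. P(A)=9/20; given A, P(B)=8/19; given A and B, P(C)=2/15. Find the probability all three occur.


P(A∩B∩C) = P(A) * P(B|A) * P(C|A∩B)
= 9/20 * 8/19 * 2/15
= 18/95 * 2/15 = 12/475

12/475


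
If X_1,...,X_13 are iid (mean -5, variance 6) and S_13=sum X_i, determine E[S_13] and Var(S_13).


E[S_n] = n*mu = 13*-5 = -65
Var(S_n) = n*sigma^2 = 13*6 = 78

E[S_13]=-65, Var(S_13)=78


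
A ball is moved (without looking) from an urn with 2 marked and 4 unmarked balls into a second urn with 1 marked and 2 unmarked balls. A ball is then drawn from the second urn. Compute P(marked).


P(transfer marked) = 2/6 = 1/3; P(transfer unmarked) = 2/3
If marked transferred: Urn II has 2 marked of 4, so P(marked|marked moved) = 1/2
If unmarked transferred: Urn II has 1 marked of 4, so P(marked|unmarked moved) = 1/4
By total probability: P(marked) = 1/3*1/2 + 2/3*1/4 = 1/3

1/3


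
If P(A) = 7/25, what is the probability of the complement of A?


P(A') = 1 - P(A) = 1 - 7/25 = 18/25

18/25


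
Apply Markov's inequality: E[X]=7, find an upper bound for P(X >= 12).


Markov: P(X >= a) <= E[X]/a
P(X >= 12) <= 7/12

7/12


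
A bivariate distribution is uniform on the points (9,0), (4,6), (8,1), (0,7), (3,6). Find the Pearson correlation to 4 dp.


Cov(X,Y) = -9.2000, Var(X) = 10.9600, Var(Y) = 8.4000
rho = Cov/(sqrt(VarX)*sqrt(VarY)) = -0.9588

-0.9588


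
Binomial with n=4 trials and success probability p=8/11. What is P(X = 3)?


P(X=3) = C(4,3) * p^3 * (1-p)^1
= 4 * 512/1331 * 3/11
= 6144/14641

6144/14641


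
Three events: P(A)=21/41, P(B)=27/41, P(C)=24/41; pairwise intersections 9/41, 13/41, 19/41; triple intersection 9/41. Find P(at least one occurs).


P(A∪B∪C) = P(A)+P(B)+P(C) - P(AB)-P(AC)-P(BC) + P(ABC)
= 21/41+27/41+24/41 - 9/41-13/41-19/41 + 9/41
= 40/41

40/41


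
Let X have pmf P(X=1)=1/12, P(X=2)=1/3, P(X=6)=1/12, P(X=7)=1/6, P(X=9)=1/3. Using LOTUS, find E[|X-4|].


E[|X-4|] = sum(g(x)*P(x))
= 3*1/12 + 2*1/3 + 2*1/12 + 3*1/6 + 5*1/3
= 13/4

13/4


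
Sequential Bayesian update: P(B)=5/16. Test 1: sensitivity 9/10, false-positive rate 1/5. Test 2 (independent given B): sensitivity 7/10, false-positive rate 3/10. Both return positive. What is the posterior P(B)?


After test 1: P(+) = 9/10*5/16 + 1/5*11/16 = 67/160
P(B|+) = (9/32)/(67/160) = 45/67
After test 2 (use post1 as new prior): P(+) = 7/10*45/67 + 3/10*22/67 = 381/670
P(B|+,+) = (63/134)/(381/670) = 105/127

105/127


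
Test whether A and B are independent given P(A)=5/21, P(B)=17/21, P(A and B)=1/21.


P(A)*P(B) = 5/21*17/21 = 85/441
P(A∩B) = 1/21 != 85/441, so not independent

No, A and B are not independent


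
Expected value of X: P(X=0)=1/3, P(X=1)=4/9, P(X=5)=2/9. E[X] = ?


E[X] = sum(x * P(x))
= 0*1/3 + 1*4/9 + 5*2/9
= 14/9

14/9


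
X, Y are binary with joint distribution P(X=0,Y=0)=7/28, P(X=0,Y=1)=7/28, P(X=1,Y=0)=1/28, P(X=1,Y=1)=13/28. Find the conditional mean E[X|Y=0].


P(Y=0) = 8/28
E[X|Y=0] = (0*7 + 1*1)/8 = 1/8

1/8


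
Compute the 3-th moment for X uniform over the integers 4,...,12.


E[X^3] = (1/9) * sum(x^3 for x=4..12)
= 6048/9 = 672

672


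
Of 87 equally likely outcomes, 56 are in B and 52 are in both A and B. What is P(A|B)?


P(A|B) = P(A∩B)/P(B) = (52/87)/(56/87) = 52/56 = 13/14

13/14


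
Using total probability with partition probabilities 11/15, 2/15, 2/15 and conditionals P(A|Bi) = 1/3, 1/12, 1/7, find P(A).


P(A) = P(A|B1)P(B1) + P(A|B2)P(B2) + P(A|B3)P(B3)
= 1/3*11/15 + 1/12*2/15 + 1/7*2/15
= 11/45 + 1/90 + 2/105 = 173/630

173/630


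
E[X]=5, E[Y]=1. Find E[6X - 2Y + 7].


E[6X - 2Y + 7] = 6*E[X] - 2*E[Y] + 7
= (6)*(5) + (-2)*(1) + (7)
= 30 - 2 + 7 = 35

35


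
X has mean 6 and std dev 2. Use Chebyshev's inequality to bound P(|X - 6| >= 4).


k = 4/2 = 2
Chebyshev: P(|X-mu| >= k*sigma) <= 1/k^2 = 1/2^2 = 1/4

1/4


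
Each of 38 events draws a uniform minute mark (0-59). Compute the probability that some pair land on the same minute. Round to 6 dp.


P(all different) = prod((60-i)/60 for i=0..37) = 0.000000
P(at least one match) = 1 - 0.000000 = 1.000000

1.000000


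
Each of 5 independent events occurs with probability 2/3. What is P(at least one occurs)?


P(at least one) = 1 - P(none)
P(none) = (1 - 2/3)^5 = (1/3)^5 = 1/243
P(at least one) = 1 - 1/243 = 242/243

242/243


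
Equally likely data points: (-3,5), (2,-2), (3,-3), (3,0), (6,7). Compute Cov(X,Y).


E[X]=11/5, E[Y]=7/5, E[XY]=14/5
Cov(X,Y) = E[XY] - E[X]E[Y] = 14/5 - 11/5*7/5 = -7/25

-7/25


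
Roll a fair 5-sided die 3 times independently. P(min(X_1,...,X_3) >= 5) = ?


P(min >= 5) = P(all X_i >= 5) = (P(X_1 >= 5))^3
= (1/5)^3 = 1/125

1/125


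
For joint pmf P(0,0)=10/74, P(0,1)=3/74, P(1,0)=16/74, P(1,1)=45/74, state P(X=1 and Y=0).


Read from table: P(X=1, Y=0) = 16/74 = 8/37

8/37


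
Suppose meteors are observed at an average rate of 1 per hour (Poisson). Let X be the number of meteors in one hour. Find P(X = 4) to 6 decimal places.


P(X=4) = e^(-1) * 1^4 / 4!
≈ 0.3678794412 * 1 / 24
≈ 0.015328

0.015328


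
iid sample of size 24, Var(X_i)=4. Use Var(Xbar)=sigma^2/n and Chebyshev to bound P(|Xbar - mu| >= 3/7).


Var(Xbar) = Var(X)/n = 4/24
Chebyshev: P(|Xbar-mu| >= 3/7) <= Var(Xbar)/(3/7)^2 = (1/6)/(9/49) = 49/54

49/54


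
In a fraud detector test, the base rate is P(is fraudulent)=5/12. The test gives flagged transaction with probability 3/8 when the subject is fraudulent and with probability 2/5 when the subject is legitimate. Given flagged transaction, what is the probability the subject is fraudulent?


P(A) = P(A|B)P(B) + P(A|B')P(B') = 3/8*5/12 + 2/5*7/12 = 187/480
P(B|A) = P(A|B)P(B)/P(A) = (5/32)/(187/480) = 75/187

75/187


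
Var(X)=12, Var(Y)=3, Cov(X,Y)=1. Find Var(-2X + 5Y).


Var(-2X + 5Y) = (-2)^2*Var(X) + 5^2*Var(Y) + 2*(-2)*5*Cov(X,Y)
= 4*12 + 25*3 - 20*1
= 48 + 75 - 20 = 103

103


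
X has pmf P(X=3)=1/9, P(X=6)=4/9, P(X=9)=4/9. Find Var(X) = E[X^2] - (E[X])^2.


E[X] = 7, E[X^2] = 53
Var(X) = E[X^2] - (E[X])^2 = 53 - (7)^2 = 4

4


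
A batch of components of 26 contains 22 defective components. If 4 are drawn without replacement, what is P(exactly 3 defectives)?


P(X=3) = C(22,3)*C(4,1) / C(26,4)
= 1540*4 / 14950
= 6160/14950 = 616/1495

616/1495


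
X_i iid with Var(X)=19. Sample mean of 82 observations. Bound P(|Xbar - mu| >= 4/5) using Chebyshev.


Var(Xbar) = Var(X)/n = 19/82
Chebyshev: P(|Xbar-mu| >= 4/5) <= Var(Xbar)/(4/5)^2 = (19/82)/(16/25) = 475/1312

475/1312


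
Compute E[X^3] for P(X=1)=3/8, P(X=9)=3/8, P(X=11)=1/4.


E[X^3] = sum(g(x)*P(x))
= 1*3/8 + 729*3/8 + 1331*1/4
= 1213/2

1213/2


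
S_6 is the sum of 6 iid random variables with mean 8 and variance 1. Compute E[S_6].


E[S_n] = n*E[X_1] = 6*8 = 48

48


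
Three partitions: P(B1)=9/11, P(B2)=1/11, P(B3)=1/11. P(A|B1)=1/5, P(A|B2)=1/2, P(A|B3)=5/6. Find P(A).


P(A) = P(A|B1)P(B1) + P(A|B2)P(B2) + P(A|B3)P(B3)
= 1/5*9/11 + 1/2*1/11 + 5/6*1/11
= 9/55 + 1/22 + 5/66 = 47/165

47/165


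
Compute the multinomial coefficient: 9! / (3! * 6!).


9! = 362880
Denominator: 3!=6 * 6!=720
Coefficient = 362880 / 4320 = 84

84


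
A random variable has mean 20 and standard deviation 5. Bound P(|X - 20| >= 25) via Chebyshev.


k = 25/5 = 5
Chebyshev: P(|X-mu| >= k*sigma) <= 1/k^2 = 1/5^2 = 1/25

1/25


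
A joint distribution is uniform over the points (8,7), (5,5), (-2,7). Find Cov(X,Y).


E[X]=11/3, E[Y]=19/3, E[XY]=67/3
Cov(X,Y) = E[XY] - E[X]E[Y] = 67/3 - 11/3*19/3 = -8/9

-8/9


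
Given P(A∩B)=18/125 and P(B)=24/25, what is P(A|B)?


P(A|B) = P(A∩B)/P(B) = (18/125)/(120/125) = 18/120 = 3/20

3/20


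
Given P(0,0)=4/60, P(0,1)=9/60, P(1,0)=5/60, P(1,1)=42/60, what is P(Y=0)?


P(Y=0) = P(0,0)+P(1,0) = 4/60 + 5/60 = 9/60 = 3/20

3/20


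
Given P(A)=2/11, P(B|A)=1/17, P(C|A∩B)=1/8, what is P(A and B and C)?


P(A∩B∩C) = P(A) * P(B|A) * P(C|A∩B)
= 2/11 * 1/17 * 1/8
= 2/187 * 1/8 = 1/748

1/748


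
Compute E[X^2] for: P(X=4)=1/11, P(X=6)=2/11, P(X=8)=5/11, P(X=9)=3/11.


E[X^2] = sum(x^2 * P(x))
= 16*1/11 + 36*2/11 + 64*5/11 + 81*3/11
= 651/11

651/11


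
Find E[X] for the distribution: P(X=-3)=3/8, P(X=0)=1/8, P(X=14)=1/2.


E[X] = sum(x * P(x))
= -3*3/8 + 0*1/8 + 14*1/2
= 47/8

47/8


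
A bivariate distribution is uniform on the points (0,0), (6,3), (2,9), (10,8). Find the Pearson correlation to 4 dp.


Cov(X,Y) = 6.5000, Var(X) = 14.7500, Var(Y) = 13.5000
rho = Cov/(sqrt(VarX)*sqrt(VarY)) = 0.4606

0.4606


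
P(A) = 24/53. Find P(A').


P(A') = 1 - P(A) = 1 - 24/53 = 29/53

29/53


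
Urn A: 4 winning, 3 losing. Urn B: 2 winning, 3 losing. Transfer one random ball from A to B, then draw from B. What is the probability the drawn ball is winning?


P(transfer winning) = 4/7; P(transfer losing) = 3/7
If winning transferred: Urn II has 3 winning of 6, so P(winning|winning moved) = 1/2
If losing transferred: Urn II has 2 winning of 6, so P(winning|losing moved) = 1/3
By total probability: P(winning) = 4/7*1/2 + 3/7*1/3 = 3/7

3/7


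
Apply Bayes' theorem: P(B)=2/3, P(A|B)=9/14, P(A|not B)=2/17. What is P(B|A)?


P(A) = P(A|B)P(B) + P(A|B')P(B') = 9/14*2/3 + 2/17*1/3 = 167/357
P(B|A) = P(A|B)P(B)/P(A) = (3/7)/(167/357) = 153/167

153/167


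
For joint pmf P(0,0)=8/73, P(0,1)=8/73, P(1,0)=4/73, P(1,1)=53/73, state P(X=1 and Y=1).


Read from table: P(X=1, Y=1) = 53/73

53/73
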